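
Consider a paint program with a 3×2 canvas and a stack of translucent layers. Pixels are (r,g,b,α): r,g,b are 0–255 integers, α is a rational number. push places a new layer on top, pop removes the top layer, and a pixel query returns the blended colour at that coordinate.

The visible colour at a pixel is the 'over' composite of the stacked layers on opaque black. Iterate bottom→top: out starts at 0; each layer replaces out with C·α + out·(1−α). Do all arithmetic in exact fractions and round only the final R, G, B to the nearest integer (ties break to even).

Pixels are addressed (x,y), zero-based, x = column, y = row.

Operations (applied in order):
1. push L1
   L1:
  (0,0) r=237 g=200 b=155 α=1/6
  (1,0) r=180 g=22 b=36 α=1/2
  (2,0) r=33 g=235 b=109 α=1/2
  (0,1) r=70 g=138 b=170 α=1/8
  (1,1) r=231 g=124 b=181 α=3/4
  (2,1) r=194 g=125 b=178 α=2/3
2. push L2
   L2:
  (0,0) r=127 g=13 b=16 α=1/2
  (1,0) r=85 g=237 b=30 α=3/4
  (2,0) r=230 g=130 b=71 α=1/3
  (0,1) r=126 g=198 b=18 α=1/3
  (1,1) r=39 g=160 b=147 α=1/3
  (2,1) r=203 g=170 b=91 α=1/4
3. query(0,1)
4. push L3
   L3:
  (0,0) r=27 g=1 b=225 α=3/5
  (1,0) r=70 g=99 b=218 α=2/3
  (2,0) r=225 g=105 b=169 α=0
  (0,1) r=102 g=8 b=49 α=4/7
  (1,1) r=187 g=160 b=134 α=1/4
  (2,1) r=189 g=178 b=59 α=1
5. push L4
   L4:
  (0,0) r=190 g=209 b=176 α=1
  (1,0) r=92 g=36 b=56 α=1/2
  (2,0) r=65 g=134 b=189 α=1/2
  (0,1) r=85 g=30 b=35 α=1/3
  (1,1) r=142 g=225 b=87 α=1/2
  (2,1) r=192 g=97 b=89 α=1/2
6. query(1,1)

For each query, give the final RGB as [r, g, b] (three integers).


at x=0,y=1 over L1,L2:
+L1 (α=1/8) → [35/4, 69/4, 85/4]
+L2 (α=1/3) → [287/6, 155/2, 121/6]
rounded: [48, 78, 20]

(1,1) stack=L1,L2,L3,L4; from [0,0,0]:
after L1 α=3/4: [693/4, 93, 543/4]
after L2 α=1/3: [257/2, 346/3, 279/2]
after L3 α=1/4: [1145/8, 253/2, 1105/8]
after L4 α=1/2: [2281/16, 703/4, 1801/16]
→ [143, 176, 113]


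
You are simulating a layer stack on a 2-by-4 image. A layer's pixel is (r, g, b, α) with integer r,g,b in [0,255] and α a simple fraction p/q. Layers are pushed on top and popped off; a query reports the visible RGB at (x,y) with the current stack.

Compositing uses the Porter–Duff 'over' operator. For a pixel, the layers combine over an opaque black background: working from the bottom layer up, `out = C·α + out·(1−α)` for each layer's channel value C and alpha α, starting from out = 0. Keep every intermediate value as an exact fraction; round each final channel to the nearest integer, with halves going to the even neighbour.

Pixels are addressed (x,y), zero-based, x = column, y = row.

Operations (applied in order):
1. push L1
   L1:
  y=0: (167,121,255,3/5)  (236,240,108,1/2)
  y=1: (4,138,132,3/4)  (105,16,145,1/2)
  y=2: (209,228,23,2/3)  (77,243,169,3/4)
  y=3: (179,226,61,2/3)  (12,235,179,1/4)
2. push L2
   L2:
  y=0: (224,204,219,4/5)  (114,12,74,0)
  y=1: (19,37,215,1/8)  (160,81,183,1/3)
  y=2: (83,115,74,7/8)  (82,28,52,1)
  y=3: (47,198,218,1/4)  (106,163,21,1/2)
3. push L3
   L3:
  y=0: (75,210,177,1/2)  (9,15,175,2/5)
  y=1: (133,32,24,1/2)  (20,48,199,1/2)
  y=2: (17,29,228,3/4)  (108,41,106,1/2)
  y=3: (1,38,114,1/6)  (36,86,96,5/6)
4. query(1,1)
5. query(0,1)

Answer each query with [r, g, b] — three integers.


at x=1,y=1 over L1,L2,L3:
after L1 α=1/2: [105/2, 8, 145/2]
after L2 α=1/3: [265/3, 97/3, 328/3]
after L3 α=1/2: [325/6, 241/6, 925/6]
rounded: [54, 40, 154]

(0,1) stack=L1,L2,L3; from [0,0,0]:
after L1 α=3/4: [3, 207/2, 99]
after L2 α=1/8: [5, 1523/16, 227/2]
after L3 α=1/2: [69, 2035/32, 275/4]
rounded: [69, 64, 69]


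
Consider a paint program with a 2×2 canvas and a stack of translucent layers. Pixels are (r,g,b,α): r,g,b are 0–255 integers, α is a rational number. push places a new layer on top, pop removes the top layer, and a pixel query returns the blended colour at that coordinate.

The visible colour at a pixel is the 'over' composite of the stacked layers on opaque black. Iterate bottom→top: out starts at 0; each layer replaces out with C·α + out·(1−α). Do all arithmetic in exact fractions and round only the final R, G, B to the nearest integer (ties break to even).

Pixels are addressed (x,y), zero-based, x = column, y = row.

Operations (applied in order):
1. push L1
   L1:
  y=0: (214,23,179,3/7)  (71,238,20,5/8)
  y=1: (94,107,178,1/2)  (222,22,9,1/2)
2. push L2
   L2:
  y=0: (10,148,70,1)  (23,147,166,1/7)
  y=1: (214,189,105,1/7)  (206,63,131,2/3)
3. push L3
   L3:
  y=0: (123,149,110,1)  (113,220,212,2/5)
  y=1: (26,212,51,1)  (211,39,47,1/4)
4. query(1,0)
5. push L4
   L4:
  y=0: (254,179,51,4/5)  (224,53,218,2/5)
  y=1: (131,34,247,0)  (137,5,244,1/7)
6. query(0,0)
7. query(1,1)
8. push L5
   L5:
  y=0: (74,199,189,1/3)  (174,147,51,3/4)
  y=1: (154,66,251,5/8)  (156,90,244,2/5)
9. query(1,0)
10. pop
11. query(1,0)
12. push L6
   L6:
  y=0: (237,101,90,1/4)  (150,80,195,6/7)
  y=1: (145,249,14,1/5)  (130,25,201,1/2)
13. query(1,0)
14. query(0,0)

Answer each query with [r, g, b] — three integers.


at x=1,y=0 over L1,L2,L3:
after L1 α=5/8: [355/8, 595/4, 25/2]
after L2 α=1/7: [1157/28, 297/2, 241/7]
after L3 α=2/5: [9799/140, 1771/10, 3691/35]
= [70, 177, 105]

query (0,0) [L1,L2,L3,L4] — begin 0,0,0
after L1 α=3/7: [642/7, 69/7, 537/7]
after L2 α=1: [10, 148, 70]
after L3 α=1: [123, 149, 110]
after L4 α=4/5: [1139/5, 173, 314/5]
= [228, 173, 63]

at x=1,y=1 over L1,L2,L3,L4:
L1 α=1/2: [111, 11, 9/2]
L2 α=2/3: [523/3, 137/3, 533/6]
L3 α=1/4: [367/2, 44, 627/8]
L4 α=1/7: [1238/7, 269/7, 2857/28]
→ [177, 38, 102]

at x=1,y=0 over L1,L2,L3,L4,L5:
after L1 α=5/8: [355/8, 595/4, 25/2]
after L2 α=1/7: [1157/28, 297/2, 241/7]
after L3 α=2/5: [9799/140, 1771/10, 3691/35]
after L4 α=2/5: [92117/700, 6373/50, 26333/175]
after L5 α=3/4: [457517/2800, 28423/200, 13277/175]
→ [163, 142, 76]

(1,0) stack=L1,L2,L3,L4; from [0,0,0]:
+L1 (α=5/8) → [355/8, 595/4, 25/2]
+L2 (α=1/7) → [1157/28, 297/2, 241/7]
+L3 (α=2/5) → [9799/140, 1771/10, 3691/35]
+L4 (α=2/5) → [92117/700, 6373/50, 26333/175]
→ [132, 127, 150]

(1,0) stack=L1,L2,L3,L4,L6; from [0,0,0]:
+L1 (α=5/8) → [355/8, 595/4, 25/2]
+L2 (α=1/7) → [1157/28, 297/2, 241/7]
+L3 (α=2/5) → [9799/140, 1771/10, 3691/35]
+L4 (α=2/5) → [92117/700, 6373/50, 26333/175]
+L6 (α=6/7) → [722117/4900, 4339/50, 231083/1225]
rounded: [147, 87, 189]

(0,0) stack=L1,L2,L3,L4,L6; from [0,0,0]:
after L1 α=3/7: [642/7, 69/7, 537/7]
after L2 α=1: [10, 148, 70]
after L3 α=1: [123, 149, 110]
after L4 α=4/5: [1139/5, 173, 314/5]
after L6 α=1/4: [2301/10, 155, 348/5]
= [230, 155, 70]


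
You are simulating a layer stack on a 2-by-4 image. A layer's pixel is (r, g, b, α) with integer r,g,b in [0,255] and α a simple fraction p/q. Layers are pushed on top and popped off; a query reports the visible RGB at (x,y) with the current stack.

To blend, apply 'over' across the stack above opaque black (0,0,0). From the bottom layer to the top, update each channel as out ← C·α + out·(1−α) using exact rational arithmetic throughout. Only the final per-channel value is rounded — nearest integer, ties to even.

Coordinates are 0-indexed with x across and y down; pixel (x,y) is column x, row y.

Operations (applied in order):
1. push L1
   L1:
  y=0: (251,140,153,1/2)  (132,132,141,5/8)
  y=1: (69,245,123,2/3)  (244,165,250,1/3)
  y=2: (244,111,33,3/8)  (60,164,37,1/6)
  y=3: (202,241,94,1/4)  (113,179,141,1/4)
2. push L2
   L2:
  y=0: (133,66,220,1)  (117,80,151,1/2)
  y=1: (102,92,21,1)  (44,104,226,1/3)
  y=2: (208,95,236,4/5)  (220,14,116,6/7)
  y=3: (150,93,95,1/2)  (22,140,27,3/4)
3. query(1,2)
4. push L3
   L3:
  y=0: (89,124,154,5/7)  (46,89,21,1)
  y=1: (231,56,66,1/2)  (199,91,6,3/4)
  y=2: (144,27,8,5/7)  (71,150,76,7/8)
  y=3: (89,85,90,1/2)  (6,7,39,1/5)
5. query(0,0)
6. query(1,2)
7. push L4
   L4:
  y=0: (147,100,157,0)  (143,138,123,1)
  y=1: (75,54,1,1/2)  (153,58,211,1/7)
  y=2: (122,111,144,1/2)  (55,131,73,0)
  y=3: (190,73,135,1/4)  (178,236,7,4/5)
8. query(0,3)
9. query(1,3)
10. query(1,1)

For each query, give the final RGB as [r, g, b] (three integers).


(1,2) stack=L1,L2; from [0,0,0]:
L1 α=1/6: [10, 82/3, 37/6]
L2 α=6/7: [190, 334/21, 4213/42]
rounded: [190, 16, 100]

query (0,0) [L1,L2,L3] — begin 0,0,0
L1 α=1/2: [251/2, 70, 153/2]
L2 α=1: [133, 66, 220]
L3 α=5/7: [711/7, 752/7, 1210/7]
= [102, 107, 173]

(1,2) stack=L1,L2,L3; from [0,0,0]:
after L1 α=1/6: [10, 82/3, 37/6]
after L2 α=6/7: [190, 334/21, 4213/42]
after L3 α=7/8: [687/8, 2798/21, 26557/336]
= [86, 133, 79]

query (0,3) [L1,L2,L3,L4] — begin 0,0,0
L1 α=1/4: [101/2, 241/4, 47/2]
L2 α=1/2: [401/4, 613/8, 237/4]
L3 α=1/2: [757/8, 1293/16, 597/8]
L4 α=1/4: [3791/32, 5047/64, 2871/32]
→ [118, 79, 90]

(1,3) stack=L1,L2,L3,L4; from [0,0,0]:
after L1 α=1/4: [113/4, 179/4, 141/4]
after L2 α=3/4: [377/16, 1859/16, 465/16]
after L3 α=1/5: [401/20, 1887/20, 621/20]
after L4 α=4/5: [14641/100, 20767/100, 1181/100]
= [146, 208, 12]

(1,1) stack=L1,L2,L3,L4; from [0,0,0]:
+L1 (α=1/3) → [244/3, 55, 250/3]
+L2 (α=1/3) → [620/9, 214/3, 1178/9]
+L3 (α=3/4) → [5993/36, 1033/12, 335/9]
+L4 (α=1/7) → [6911/42, 1149/14, 1303/21]
= [165, 82, 62]


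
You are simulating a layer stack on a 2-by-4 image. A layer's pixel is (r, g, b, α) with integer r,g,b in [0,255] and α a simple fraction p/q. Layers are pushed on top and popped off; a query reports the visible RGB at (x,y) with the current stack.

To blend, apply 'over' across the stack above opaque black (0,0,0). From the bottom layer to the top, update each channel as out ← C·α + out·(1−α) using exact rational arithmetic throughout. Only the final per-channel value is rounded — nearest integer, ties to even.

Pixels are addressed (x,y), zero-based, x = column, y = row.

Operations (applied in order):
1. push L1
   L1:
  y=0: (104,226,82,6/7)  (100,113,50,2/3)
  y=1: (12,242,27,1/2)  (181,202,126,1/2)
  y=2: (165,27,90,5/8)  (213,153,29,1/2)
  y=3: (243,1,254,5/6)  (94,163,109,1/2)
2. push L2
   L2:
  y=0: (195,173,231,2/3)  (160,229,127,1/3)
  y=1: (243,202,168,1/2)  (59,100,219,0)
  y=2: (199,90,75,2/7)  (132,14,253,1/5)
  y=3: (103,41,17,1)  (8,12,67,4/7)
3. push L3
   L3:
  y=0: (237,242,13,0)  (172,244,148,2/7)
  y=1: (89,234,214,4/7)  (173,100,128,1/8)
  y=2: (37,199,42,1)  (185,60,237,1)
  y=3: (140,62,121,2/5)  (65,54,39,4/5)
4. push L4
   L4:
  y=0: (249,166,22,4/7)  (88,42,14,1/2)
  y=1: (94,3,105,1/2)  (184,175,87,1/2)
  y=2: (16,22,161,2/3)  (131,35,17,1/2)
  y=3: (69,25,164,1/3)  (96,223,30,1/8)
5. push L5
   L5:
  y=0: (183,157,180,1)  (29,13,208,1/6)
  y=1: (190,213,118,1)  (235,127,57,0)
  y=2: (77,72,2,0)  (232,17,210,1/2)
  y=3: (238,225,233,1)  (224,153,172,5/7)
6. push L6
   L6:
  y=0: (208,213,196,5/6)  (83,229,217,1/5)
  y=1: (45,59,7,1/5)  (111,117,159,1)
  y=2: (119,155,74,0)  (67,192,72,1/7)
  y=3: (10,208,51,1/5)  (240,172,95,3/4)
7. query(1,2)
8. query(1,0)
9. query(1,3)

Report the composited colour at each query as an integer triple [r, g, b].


(1,2) stack=L1,L2,L3,L4,L5,L6; from [0,0,0]:
+L1 (α=1/2) → [213/2, 153/2, 29/2]
+L2 (α=1/5) → [558/5, 64, 311/5]
+L3 (α=1) → [185, 60, 237]
+L4 (α=1/2) → [158, 95/2, 127]
+L5 (α=1/2) → [195, 129/4, 337/2]
+L6 (α=1/7) → [1237/7, 771/14, 1083/7]
→ [177, 55, 155]

(1,0) stack=L1,L2,L3,L4,L5,L6; from [0,0,0]:
after L1 α=2/3: [200/3, 226/3, 100/3]
after L2 α=1/3: [880/9, 1139/9, 581/9]
after L3 α=2/7: [7496/63, 1441/9, 5569/63]
after L4 α=1/2: [6520/63, 1819/18, 6451/126]
after L5 α=1/6: [34427/378, 9329/108, 58463/756]
after L6 α=1/5: [84541/945, 15512/135, 99476/945]
= [89, 115, 105]

query (1,3) [L1,L2,L3,L4,L5,L6] — begin 0,0,0
after L1 α=1/2: [47, 163/2, 109/2]
after L2 α=4/7: [173/7, 585/14, 863/14]
after L3 α=4/5: [1993/35, 3609/70, 3047/70]
after L4 α=1/8: [2473/40, 5839/80, 3347/80]
after L5 α=5/7: [24873/140, 36439/280, 37747/280]
after L6 α=3/4: [125673/560, 180919/1120, 117547/1120]
→ [224, 162, 105]


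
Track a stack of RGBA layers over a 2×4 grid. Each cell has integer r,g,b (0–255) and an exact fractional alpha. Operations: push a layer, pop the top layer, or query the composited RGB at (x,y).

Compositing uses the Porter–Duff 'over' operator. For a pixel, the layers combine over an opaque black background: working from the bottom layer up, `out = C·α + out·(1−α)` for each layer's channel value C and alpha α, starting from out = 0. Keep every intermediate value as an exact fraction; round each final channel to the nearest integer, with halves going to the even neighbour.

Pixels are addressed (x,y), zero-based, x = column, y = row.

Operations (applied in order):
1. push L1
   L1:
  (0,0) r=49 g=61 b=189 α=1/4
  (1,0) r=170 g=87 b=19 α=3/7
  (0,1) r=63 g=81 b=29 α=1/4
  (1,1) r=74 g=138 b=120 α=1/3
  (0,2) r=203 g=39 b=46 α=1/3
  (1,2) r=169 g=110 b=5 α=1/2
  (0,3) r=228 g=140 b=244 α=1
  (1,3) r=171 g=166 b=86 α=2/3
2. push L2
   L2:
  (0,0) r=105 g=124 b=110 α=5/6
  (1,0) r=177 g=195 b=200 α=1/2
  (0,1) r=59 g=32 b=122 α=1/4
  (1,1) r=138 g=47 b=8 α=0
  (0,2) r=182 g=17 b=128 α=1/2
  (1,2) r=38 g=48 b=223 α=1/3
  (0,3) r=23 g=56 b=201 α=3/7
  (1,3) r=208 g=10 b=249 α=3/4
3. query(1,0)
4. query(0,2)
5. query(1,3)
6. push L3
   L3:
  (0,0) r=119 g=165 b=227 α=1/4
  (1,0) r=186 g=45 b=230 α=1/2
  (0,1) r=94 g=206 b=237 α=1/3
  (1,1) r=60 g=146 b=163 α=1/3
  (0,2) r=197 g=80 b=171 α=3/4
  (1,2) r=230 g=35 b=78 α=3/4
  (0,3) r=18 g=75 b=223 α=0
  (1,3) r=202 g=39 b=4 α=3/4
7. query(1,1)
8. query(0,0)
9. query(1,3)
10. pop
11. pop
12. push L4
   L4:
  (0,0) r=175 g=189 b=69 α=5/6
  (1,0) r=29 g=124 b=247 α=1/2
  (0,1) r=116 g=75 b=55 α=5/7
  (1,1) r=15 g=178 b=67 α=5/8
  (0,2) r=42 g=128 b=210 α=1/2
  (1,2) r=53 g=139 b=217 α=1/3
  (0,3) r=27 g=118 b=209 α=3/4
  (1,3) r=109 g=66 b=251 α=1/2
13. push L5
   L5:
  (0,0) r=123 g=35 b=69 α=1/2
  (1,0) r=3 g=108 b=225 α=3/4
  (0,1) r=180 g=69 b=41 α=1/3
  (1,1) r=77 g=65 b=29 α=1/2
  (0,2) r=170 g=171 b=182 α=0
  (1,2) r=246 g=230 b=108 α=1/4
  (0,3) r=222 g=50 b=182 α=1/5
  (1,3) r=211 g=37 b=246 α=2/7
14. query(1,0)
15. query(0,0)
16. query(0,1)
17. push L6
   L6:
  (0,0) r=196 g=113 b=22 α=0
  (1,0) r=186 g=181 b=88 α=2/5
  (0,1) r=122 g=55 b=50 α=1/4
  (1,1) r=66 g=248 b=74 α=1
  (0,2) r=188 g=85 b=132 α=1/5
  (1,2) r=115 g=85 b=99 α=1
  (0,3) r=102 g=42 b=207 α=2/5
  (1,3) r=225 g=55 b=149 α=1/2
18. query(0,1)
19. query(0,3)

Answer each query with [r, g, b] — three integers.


query (1,0) [L1,L2] — begin 0,0,0
+L1 (α=3/7) → [510/7, 261/7, 57/7]
+L2 (α=1/2) → [1749/14, 813/7, 1457/14]
rounded: [125, 116, 104]

query (0,2) [L1,L2] — begin 0,0,0
L1 α=1/3: [203/3, 13, 46/3]
L2 α=1/2: [749/6, 15, 215/3]
rounded: [125, 15, 72]

query (1,3) [L1,L2] — begin 0,0,0
after L1 α=2/3: [114, 332/3, 172/3]
after L2 α=3/4: [369/2, 211/6, 2413/12]
→ [184, 35, 201]

at x=1,y=1 over L1,L2,L3:
+L1 (α=1/3) → [74/3, 46, 40]
+L2 (α=0) → [74/3, 46, 40]
+L3 (α=1/3) → [328/9, 238/3, 81]
→ [36, 79, 81]

at x=0,y=0 over L1,L2,L3:
after L1 α=1/4: [49/4, 61/4, 189/4]
after L2 α=5/6: [2149/24, 847/8, 2389/24]
after L3 α=1/4: [3101/32, 3861/32, 4205/32]
= [97, 121, 131]

at x=1,y=3 over L1,L2,L3:
after L1 α=2/3: [114, 332/3, 172/3]
after L2 α=3/4: [369/2, 211/6, 2413/12]
after L3 α=3/4: [1581/8, 913/24, 2557/48]
rounded: [198, 38, 53]

at x=1,y=0 over L1,L4,L5:
+L1 (α=3/7) → [510/7, 261/7, 57/7]
+L4 (α=1/2) → [713/14, 1129/14, 893/7]
+L5 (α=3/4) → [839/56, 5665/56, 2809/14]
rounded: [15, 101, 201]

(0,0) stack=L1,L4,L5; from [0,0,0]:
after L1 α=1/4: [49/4, 61/4, 189/4]
after L4 α=5/6: [1183/8, 3841/24, 523/8]
after L5 α=1/2: [2167/16, 4681/48, 1075/16]
rounded: [135, 98, 67]

at x=0,y=1 over L1,L4,L5:
after L1 α=1/4: [63/4, 81/4, 29/4]
after L4 α=5/7: [1223/14, 831/14, 579/14]
after L5 α=1/3: [2483/21, 438/7, 866/21]
→ [118, 63, 41]

query (0,1) [L1,L4,L5,L6] — begin 0,0,0
L1 α=1/4: [63/4, 81/4, 29/4]
L4 α=5/7: [1223/14, 831/14, 579/14]
L5 α=1/3: [2483/21, 438/7, 866/21]
L6 α=1/4: [3337/28, 1699/28, 304/7]
rounded: [119, 61, 43]

(0,3) stack=L1,L4,L5,L6; from [0,0,0]:
+L1 (α=1) → [228, 140, 244]
+L4 (α=3/4) → [309/4, 247/2, 871/4]
+L5 (α=1/5) → [531/5, 544/5, 1053/5]
+L6 (α=2/5) → [2613/25, 2052/25, 5229/25]
→ [105, 82, 209]


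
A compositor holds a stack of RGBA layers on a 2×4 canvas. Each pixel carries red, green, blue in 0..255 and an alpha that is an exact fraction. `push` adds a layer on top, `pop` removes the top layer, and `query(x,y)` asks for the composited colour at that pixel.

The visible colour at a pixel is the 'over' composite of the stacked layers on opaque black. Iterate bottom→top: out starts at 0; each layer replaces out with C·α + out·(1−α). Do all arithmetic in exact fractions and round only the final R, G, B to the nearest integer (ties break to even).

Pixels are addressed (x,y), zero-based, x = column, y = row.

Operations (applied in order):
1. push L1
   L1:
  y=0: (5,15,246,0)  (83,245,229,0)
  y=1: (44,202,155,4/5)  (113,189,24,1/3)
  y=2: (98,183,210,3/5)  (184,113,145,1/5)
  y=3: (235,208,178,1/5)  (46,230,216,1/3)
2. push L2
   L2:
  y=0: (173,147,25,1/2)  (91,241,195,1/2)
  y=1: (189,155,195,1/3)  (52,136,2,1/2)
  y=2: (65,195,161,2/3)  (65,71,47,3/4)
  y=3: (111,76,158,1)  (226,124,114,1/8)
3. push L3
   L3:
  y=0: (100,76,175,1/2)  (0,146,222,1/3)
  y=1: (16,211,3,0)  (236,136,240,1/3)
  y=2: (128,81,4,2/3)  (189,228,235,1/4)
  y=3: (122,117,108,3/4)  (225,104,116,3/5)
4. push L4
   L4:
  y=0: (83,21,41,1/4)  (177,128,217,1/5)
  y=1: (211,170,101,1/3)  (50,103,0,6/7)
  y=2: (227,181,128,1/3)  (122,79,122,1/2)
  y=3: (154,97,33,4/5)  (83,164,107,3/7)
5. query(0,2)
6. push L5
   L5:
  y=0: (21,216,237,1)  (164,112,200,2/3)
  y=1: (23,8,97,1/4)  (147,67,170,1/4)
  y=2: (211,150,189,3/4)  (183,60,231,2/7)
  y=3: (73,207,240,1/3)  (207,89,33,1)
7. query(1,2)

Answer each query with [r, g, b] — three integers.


query (0,2) [L1,L2,L3,L4] — begin 0,0,0
after L1 α=3/5: [294/5, 549/5, 126]
after L2 α=2/3: [944/15, 833/5, 448/3]
after L3 α=2/3: [4784/45, 1643/15, 472/9]
after L4 α=1/3: [19783/135, 6001/45, 2096/27]
→ [147, 133, 78]

(1,2) stack=L1,L2,L3,L4,L5; from [0,0,0]:
+L1 (α=1/5) → [184/5, 113/5, 29]
+L2 (α=3/4) → [1159/20, 589/10, 85/2]
+L3 (α=1/4) → [7257/80, 4047/40, 725/8]
+L4 (α=1/2) → [17017/160, 7207/80, 1701/16]
+L5 (α=2/7) → [28729/224, 9127/112, 2271/16]
= [128, 81, 142]


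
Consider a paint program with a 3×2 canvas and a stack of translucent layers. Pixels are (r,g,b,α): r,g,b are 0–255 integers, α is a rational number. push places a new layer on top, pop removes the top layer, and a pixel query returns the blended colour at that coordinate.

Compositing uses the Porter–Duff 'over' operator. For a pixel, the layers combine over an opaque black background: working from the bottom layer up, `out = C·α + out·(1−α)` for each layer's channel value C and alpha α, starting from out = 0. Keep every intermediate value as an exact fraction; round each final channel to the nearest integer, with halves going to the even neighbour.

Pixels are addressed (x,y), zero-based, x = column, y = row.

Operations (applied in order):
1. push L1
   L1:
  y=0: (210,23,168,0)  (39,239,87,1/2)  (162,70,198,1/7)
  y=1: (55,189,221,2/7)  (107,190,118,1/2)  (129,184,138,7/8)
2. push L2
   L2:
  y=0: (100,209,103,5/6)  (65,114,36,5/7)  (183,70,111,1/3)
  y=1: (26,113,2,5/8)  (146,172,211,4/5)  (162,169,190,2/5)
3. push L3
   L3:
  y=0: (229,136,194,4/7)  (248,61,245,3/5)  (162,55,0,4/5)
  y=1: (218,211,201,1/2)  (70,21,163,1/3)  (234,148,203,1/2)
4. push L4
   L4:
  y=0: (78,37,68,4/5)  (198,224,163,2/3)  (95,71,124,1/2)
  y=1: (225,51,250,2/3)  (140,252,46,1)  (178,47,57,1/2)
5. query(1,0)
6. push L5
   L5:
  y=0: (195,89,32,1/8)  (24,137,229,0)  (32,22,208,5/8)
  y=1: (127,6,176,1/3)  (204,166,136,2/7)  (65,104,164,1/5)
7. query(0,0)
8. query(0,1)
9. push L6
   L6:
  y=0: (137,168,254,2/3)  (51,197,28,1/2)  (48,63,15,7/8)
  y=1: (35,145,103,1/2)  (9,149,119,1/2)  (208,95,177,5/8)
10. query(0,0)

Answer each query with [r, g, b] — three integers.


(1,0) stack=L1,L2,L3,L4; from [0,0,0]:
+L1 (α=1/2) → [39/2, 239/2, 87/2]
+L2 (α=5/7) → [52, 809/7, 267/7]
+L3 (α=3/5) → [848/5, 2899/35, 5679/35]
+L4 (α=2/3) → [2828/15, 6193/35, 17089/105]
→ [189, 177, 163]

query (0,0) [L1,L2,L3,L4,L5] — begin 0,0,0
after L1 α=0: [0, 0, 0]
after L2 α=5/6: [250/3, 1045/6, 515/6]
after L3 α=4/7: [1166/7, 2133/14, 2067/14]
after L4 α=4/5: [670/7, 841/14, 1175/14]
after L5 α=1/8: [865/8, 1019/16, 1239/16]
= [108, 64, 77]

query (0,1) [L1,L2,L3,L4,L5] — begin 0,0,0
+L1 (α=2/7) → [110/7, 54, 442/7]
+L2 (α=5/8) → [155/7, 727/8, 349/14]
+L3 (α=1/2) → [1681/14, 2415/16, 3163/28]
+L4 (α=2/3) → [7981/42, 1349/16, 5721/28]
+L5 (α=1/3) → [10648/63, 1397/24, 8185/42]
rounded: [169, 58, 195]

(0,0) stack=L1,L2,L3,L4,L5,L6; from [0,0,0]:
after L1 α=0: [0, 0, 0]
after L2 α=5/6: [250/3, 1045/6, 515/6]
after L3 α=4/7: [1166/7, 2133/14, 2067/14]
after L4 α=4/5: [670/7, 841/14, 1175/14]
after L5 α=1/8: [865/8, 1019/16, 1239/16]
after L6 α=2/3: [1019/8, 6395/48, 9367/48]
→ [127, 133, 195]


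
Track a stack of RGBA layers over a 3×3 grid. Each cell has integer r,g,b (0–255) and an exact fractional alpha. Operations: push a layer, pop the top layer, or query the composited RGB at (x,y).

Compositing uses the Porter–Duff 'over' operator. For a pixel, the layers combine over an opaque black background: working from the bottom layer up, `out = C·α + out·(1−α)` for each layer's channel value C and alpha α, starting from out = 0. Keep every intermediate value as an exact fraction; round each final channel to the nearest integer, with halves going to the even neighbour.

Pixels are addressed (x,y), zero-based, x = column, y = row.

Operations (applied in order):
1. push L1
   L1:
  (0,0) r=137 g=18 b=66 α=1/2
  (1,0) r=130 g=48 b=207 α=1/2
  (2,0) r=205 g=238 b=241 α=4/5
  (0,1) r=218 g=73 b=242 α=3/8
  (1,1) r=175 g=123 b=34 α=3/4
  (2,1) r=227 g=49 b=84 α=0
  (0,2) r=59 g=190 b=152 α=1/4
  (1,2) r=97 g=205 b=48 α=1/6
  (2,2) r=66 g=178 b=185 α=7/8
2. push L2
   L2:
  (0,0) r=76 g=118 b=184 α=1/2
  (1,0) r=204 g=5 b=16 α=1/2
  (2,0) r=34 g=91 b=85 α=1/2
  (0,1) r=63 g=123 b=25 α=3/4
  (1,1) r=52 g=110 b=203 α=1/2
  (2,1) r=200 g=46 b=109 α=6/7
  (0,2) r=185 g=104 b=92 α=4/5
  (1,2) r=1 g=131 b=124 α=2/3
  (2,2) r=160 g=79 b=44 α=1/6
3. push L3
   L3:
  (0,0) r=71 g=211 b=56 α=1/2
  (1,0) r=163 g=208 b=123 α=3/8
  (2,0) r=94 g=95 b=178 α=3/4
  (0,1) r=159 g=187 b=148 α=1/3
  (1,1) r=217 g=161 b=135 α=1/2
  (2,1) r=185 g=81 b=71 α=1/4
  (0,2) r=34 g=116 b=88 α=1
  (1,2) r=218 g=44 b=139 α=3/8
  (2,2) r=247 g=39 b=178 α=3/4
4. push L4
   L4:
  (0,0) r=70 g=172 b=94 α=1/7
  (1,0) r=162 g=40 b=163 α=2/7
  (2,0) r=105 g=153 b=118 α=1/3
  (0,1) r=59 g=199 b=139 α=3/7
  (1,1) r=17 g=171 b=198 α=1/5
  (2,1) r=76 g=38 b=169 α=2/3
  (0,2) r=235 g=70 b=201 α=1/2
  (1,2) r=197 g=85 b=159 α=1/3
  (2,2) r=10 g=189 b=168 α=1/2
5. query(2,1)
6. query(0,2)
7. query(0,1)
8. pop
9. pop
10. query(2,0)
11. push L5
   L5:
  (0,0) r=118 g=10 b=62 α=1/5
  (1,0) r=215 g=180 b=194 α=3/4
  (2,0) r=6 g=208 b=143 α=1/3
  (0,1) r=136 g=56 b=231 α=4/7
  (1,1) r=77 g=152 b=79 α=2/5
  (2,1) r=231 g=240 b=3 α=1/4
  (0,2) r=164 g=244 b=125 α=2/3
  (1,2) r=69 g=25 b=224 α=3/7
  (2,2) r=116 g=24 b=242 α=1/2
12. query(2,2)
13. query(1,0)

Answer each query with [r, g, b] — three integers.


query (2,1) [L1,L2,L3,L4] — begin 0,0,0
after L1 α=0: [0, 0, 0]
after L2 α=6/7: [1200/7, 276/7, 654/7]
after L3 α=1/4: [4895/28, 1395/28, 2459/28]
after L4 α=2/3: [9151/84, 3523/84, 11923/84]
= [109, 42, 142]

at x=0,y=2 over L1,L2,L3,L4:
L1 α=1/4: [59/4, 95/2, 38]
L2 α=4/5: [3019/20, 927/10, 406/5]
L3 α=1: [34, 116, 88]
L4 α=1/2: [269/2, 93, 289/2]
→ [134, 93, 144]

(0,1) stack=L1,L2,L3,L4; from [0,0,0]:
+L1 (α=3/8) → [327/4, 219/8, 363/4]
+L2 (α=3/4) → [1083/16, 3171/32, 663/16]
+L3 (α=1/3) → [785/8, 6163/48, 1847/24]
+L4 (α=3/7) → [1139/14, 13327/84, 4349/42]
rounded: [81, 159, 104]

at x=2,y=0 over L1,L2:
L1 α=4/5: [164, 952/5, 964/5]
L2 α=1/2: [99, 1407/10, 1389/10]
rounded: [99, 141, 139]

query (2,2) [L1,L2,L5] — begin 0,0,0
after L1 α=7/8: [231/4, 623/4, 1295/8]
after L2 α=1/6: [1795/24, 3431/24, 6827/48]
after L5 α=1/2: [4579/48, 4007/48, 18443/96]
rounded: [95, 83, 192]

at x=1,y=0 over L1,L2,L5:
+L1 (α=1/2) → [65, 24, 207/2]
+L2 (α=1/2) → [269/2, 29/2, 239/4]
+L5 (α=3/4) → [1559/8, 1109/8, 2567/16]
= [195, 139, 160]


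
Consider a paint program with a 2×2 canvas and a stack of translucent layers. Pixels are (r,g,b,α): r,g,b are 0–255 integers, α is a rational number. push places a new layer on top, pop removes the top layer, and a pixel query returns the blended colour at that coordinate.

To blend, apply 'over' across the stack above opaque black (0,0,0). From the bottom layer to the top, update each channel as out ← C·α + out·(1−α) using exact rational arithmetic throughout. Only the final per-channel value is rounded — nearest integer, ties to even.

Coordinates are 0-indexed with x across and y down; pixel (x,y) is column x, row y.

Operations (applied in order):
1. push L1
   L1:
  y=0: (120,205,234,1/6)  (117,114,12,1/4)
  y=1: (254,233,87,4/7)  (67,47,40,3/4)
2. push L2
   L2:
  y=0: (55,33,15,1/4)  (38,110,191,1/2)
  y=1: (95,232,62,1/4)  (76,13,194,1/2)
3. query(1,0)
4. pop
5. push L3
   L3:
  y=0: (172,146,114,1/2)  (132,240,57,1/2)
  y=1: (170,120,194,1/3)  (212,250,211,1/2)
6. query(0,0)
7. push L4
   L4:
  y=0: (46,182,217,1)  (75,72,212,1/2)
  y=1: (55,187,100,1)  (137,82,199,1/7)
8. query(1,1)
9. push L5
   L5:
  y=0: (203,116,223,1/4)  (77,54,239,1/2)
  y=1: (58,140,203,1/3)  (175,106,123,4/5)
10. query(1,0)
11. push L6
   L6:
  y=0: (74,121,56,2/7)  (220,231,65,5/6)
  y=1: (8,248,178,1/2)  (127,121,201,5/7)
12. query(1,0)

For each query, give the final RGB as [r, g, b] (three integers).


(1,0) stack=L1,L2; from [0,0,0]:
+L1 (α=1/4) → [117/4, 57/2, 3]
+L2 (α=1/2) → [269/8, 277/4, 97]
= [34, 69, 97]

query (0,0) [L1,L3] — begin 0,0,0
+L1 (α=1/6) → [20, 205/6, 39]
+L3 (α=1/2) → [96, 1081/12, 153/2]
rounded: [96, 90, 76]

(1,1) stack=L1,L3,L4; from [0,0,0]:
after L1 α=3/4: [201/4, 141/4, 30]
after L3 α=1/2: [1049/8, 1141/8, 241/2]
after L4 α=1/7: [3695/28, 3751/28, 922/7]
rounded: [132, 134, 132]

at x=1,y=0 over L1,L3,L4,L5:
L1 α=1/4: [117/4, 57/2, 3]
L3 α=1/2: [645/8, 537/4, 30]
L4 α=1/2: [1245/16, 825/8, 121]
L5 α=1/2: [2477/32, 1257/16, 180]
→ [77, 79, 180]

(1,0) stack=L1,L3,L4,L5,L6; from [0,0,0]:
after L1 α=1/4: [117/4, 57/2, 3]
after L3 α=1/2: [645/8, 537/4, 30]
after L4 α=1/2: [1245/16, 825/8, 121]
after L5 α=1/2: [2477/32, 1257/16, 180]
after L6 α=5/6: [12559/64, 6579/32, 505/6]
= [196, 206, 84]


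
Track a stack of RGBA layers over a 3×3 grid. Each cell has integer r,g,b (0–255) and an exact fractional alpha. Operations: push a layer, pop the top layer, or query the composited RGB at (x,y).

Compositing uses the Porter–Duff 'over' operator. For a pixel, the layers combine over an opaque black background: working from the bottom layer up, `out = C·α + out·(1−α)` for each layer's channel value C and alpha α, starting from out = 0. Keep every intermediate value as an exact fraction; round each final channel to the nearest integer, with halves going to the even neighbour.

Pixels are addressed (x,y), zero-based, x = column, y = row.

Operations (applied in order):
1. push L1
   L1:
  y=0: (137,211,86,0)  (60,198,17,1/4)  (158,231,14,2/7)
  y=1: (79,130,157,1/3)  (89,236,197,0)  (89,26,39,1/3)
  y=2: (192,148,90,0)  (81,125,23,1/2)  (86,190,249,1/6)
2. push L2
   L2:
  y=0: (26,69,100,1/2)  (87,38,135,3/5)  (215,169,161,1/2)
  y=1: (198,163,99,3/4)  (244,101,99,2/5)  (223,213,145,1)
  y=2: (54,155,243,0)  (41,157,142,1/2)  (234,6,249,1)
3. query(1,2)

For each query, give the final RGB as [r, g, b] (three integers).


at x=1,y=2 over L1,L2:
L1 α=1/2: [81/2, 125/2, 23/2]
L2 α=1/2: [163/4, 439/4, 307/4]
= [41, 110, 77]


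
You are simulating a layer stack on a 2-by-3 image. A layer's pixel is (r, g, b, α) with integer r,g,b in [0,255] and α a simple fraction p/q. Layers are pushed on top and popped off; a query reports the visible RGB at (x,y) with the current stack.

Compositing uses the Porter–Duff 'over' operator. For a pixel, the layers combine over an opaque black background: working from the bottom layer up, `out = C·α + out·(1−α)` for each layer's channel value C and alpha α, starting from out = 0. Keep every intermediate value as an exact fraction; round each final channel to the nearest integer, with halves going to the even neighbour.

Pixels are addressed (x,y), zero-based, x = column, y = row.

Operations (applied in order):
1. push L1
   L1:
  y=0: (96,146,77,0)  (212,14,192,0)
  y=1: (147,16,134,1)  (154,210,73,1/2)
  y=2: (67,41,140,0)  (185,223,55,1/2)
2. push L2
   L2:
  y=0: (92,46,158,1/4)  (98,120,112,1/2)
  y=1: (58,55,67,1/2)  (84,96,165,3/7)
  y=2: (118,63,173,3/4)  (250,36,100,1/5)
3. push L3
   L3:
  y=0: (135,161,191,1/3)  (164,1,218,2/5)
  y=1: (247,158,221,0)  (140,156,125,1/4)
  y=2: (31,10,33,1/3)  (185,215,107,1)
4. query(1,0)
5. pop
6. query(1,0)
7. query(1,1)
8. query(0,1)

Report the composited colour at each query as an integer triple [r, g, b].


(1,0) stack=L1,L2,L3; from [0,0,0]:
after L1 α=0: [0, 0, 0]
after L2 α=1/2: [49, 60, 56]
after L3 α=2/5: [95, 182/5, 604/5]
rounded: [95, 36, 121]

query (1,0) [L1,L2] — begin 0,0,0
+L1 (α=0) → [0, 0, 0]
+L2 (α=1/2) → [49, 60, 56]
→ [49, 60, 56]

(1,1) stack=L1,L2; from [0,0,0]:
+L1 (α=1/2) → [77, 105, 73/2]
+L2 (α=3/7) → [80, 708/7, 641/7]
rounded: [80, 101, 92]

query (0,1) [L1,L2] — begin 0,0,0
after L1 α=1: [147, 16, 134]
after L2 α=1/2: [205/2, 71/2, 201/2]
→ [102, 36, 100]


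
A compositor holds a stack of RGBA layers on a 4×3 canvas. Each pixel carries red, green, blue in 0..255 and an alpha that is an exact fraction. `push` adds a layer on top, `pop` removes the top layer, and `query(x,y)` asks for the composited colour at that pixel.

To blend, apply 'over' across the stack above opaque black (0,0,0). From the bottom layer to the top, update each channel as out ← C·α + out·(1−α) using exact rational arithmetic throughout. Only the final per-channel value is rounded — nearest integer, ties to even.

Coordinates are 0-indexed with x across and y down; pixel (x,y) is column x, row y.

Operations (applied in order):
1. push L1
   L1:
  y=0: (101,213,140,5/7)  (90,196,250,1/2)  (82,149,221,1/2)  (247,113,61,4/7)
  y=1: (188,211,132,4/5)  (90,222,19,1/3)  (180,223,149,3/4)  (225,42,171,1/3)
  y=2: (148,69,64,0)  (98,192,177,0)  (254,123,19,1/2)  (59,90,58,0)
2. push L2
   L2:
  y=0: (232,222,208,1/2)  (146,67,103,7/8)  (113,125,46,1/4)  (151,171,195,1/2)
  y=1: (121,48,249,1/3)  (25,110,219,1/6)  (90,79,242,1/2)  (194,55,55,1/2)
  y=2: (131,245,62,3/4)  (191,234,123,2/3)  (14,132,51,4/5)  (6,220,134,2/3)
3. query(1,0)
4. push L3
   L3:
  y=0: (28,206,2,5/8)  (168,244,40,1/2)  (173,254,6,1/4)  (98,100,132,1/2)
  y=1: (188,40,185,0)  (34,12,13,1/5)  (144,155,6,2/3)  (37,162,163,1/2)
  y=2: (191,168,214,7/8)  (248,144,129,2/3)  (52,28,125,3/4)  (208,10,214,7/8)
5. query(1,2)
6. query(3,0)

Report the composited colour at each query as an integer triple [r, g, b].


query (1,0) [L1,L2] — begin 0,0,0
+L1 (α=1/2) → [45, 98, 125]
+L2 (α=7/8) → [1067/8, 567/8, 423/4]
rounded: [133, 71, 106]

(1,2) stack=L1,L2,L3; from [0,0,0]:
+L1 (α=0) → [0, 0, 0]
+L2 (α=2/3) → [382/3, 156, 82]
+L3 (α=2/3) → [1870/9, 148, 340/3]
→ [208, 148, 113]

query (3,0) [L1,L2,L3] — begin 0,0,0
L1 α=4/7: [988/7, 452/7, 244/7]
L2 α=1/2: [2045/14, 1649/14, 1609/14]
L3 α=1/2: [3417/28, 3049/28, 3457/28]
→ [122, 109, 123]


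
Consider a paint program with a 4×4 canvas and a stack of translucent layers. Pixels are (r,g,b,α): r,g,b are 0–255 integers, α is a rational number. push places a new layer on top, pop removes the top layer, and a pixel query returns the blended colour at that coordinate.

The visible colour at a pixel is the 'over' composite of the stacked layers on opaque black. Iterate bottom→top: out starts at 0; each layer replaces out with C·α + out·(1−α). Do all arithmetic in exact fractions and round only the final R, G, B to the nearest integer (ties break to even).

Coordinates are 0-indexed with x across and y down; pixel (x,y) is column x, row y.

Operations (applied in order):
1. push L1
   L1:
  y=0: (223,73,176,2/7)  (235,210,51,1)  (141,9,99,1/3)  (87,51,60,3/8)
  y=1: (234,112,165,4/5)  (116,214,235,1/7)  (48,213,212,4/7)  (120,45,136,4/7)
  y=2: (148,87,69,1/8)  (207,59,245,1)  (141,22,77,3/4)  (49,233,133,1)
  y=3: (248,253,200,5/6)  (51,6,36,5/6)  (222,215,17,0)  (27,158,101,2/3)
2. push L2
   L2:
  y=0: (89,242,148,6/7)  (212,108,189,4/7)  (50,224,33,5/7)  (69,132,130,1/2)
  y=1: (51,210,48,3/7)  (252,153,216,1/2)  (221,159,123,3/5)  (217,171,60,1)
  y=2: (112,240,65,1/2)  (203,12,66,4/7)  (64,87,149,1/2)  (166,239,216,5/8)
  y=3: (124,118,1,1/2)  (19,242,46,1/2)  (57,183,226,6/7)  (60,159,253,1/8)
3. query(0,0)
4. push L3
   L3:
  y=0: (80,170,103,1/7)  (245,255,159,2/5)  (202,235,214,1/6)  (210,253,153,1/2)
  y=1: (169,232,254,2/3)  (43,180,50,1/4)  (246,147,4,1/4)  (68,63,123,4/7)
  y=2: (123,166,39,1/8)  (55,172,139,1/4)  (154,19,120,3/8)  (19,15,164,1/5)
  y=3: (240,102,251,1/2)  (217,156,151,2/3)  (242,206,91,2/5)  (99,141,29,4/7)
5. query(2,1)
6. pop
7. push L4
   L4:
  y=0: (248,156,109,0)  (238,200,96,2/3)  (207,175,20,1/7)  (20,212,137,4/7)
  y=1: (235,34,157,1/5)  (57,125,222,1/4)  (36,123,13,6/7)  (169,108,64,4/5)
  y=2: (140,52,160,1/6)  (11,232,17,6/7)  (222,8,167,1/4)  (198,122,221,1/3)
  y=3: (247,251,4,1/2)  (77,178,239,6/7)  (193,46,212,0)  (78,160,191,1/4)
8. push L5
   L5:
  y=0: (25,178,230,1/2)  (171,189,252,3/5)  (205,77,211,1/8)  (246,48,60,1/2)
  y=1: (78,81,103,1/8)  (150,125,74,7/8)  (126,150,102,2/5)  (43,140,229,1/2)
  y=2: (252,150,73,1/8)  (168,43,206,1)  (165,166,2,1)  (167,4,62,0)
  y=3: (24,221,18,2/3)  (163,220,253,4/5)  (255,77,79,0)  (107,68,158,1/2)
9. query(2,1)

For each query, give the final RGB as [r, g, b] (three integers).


query (0,0) [L1,L2] — begin 0,0,0
L1 α=2/7: [446/7, 146/7, 352/7]
L2 α=6/7: [4184/49, 10310/49, 6568/49]
rounded: [85, 210, 134]

(2,1) stack=L1,L2,L3; from [0,0,0]:
after L1 α=4/7: [192/7, 852/7, 848/7]
after L2 α=3/5: [1005/7, 5043/35, 4279/35]
after L3 α=1/4: [4737/28, 10137/70, 12977/140]
rounded: [169, 145, 93]

query (2,1) [L1,L2,L4,L5] — begin 0,0,0
after L1 α=4/7: [192/7, 852/7, 848/7]
after L2 α=3/5: [1005/7, 5043/35, 4279/35]
after L4 α=6/7: [2517/49, 30873/245, 7009/245]
after L5 α=2/5: [19899/245, 166119/1225, 71007/1225]
= [81, 136, 58]


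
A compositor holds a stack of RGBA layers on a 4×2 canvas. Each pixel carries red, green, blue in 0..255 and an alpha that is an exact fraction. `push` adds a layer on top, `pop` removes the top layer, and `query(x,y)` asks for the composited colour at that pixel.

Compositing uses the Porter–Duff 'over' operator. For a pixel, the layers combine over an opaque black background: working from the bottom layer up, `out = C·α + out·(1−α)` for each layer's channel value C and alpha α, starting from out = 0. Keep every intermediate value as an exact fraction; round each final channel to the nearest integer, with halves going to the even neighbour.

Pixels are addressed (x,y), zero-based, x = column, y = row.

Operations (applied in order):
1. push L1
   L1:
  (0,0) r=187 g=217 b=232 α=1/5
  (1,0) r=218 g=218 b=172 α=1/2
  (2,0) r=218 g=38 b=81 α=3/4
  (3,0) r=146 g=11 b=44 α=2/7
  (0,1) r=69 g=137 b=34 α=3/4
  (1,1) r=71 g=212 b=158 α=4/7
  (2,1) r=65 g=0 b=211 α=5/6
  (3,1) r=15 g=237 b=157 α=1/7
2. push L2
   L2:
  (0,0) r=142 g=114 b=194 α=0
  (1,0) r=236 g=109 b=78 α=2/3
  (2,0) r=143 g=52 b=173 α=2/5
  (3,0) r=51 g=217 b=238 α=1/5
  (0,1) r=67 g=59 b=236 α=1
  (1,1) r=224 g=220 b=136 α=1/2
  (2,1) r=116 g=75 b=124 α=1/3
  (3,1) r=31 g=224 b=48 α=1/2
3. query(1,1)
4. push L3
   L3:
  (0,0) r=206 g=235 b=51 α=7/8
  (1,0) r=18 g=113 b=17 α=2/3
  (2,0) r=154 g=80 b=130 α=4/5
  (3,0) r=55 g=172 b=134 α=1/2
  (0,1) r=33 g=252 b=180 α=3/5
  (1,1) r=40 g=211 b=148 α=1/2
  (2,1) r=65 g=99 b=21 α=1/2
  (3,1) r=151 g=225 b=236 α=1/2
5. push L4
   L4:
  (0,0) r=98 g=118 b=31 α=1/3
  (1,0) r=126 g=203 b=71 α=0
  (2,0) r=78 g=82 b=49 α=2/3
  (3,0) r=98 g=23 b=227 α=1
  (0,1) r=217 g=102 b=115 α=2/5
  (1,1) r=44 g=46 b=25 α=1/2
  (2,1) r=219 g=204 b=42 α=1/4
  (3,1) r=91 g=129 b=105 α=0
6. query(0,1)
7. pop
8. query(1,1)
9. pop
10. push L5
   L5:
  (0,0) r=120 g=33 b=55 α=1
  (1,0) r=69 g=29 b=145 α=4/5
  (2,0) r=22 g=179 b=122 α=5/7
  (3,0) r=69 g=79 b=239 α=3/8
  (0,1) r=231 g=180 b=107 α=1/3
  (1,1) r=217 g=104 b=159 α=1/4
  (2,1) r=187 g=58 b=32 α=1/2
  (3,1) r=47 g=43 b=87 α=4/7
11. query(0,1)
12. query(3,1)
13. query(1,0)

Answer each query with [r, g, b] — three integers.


at x=1,y=1 over L1,L2:
after L1 α=4/7: [284/7, 848/7, 632/7]
after L2 α=1/2: [926/7, 1194/7, 792/7]
= [132, 171, 113]

at x=0,y=1 over L1,L2,L3,L4:
L1 α=3/4: [207/4, 411/4, 51/2]
L2 α=1: [67, 59, 236]
L3 α=3/5: [233/5, 874/5, 1012/5]
L4 α=2/5: [2869/25, 3642/25, 4186/25]
= [115, 146, 167]

at x=1,y=1 over L1,L2,L3:
L1 α=4/7: [284/7, 848/7, 632/7]
L2 α=1/2: [926/7, 1194/7, 792/7]
L3 α=1/2: [603/7, 2671/14, 914/7]
→ [86, 191, 131]

(0,1) stack=L1,L2,L5; from [0,0,0]:
L1 α=3/4: [207/4, 411/4, 51/2]
L2 α=1: [67, 59, 236]
L5 α=1/3: [365/3, 298/3, 193]
= [122, 99, 193]

query (3,1) [L1,L2,L5] — begin 0,0,0
after L1 α=1/7: [15/7, 237/7, 157/7]
after L2 α=1/2: [116/7, 1805/14, 493/14]
after L5 α=4/7: [1664/49, 7823/98, 6351/98]
rounded: [34, 80, 65]

at x=1,y=0 over L1,L2,L5:
after L1 α=1/2: [109, 109, 86]
after L2 α=2/3: [581/3, 109, 242/3]
after L5 α=4/5: [1409/15, 45, 1982/15]
rounded: [94, 45, 132]


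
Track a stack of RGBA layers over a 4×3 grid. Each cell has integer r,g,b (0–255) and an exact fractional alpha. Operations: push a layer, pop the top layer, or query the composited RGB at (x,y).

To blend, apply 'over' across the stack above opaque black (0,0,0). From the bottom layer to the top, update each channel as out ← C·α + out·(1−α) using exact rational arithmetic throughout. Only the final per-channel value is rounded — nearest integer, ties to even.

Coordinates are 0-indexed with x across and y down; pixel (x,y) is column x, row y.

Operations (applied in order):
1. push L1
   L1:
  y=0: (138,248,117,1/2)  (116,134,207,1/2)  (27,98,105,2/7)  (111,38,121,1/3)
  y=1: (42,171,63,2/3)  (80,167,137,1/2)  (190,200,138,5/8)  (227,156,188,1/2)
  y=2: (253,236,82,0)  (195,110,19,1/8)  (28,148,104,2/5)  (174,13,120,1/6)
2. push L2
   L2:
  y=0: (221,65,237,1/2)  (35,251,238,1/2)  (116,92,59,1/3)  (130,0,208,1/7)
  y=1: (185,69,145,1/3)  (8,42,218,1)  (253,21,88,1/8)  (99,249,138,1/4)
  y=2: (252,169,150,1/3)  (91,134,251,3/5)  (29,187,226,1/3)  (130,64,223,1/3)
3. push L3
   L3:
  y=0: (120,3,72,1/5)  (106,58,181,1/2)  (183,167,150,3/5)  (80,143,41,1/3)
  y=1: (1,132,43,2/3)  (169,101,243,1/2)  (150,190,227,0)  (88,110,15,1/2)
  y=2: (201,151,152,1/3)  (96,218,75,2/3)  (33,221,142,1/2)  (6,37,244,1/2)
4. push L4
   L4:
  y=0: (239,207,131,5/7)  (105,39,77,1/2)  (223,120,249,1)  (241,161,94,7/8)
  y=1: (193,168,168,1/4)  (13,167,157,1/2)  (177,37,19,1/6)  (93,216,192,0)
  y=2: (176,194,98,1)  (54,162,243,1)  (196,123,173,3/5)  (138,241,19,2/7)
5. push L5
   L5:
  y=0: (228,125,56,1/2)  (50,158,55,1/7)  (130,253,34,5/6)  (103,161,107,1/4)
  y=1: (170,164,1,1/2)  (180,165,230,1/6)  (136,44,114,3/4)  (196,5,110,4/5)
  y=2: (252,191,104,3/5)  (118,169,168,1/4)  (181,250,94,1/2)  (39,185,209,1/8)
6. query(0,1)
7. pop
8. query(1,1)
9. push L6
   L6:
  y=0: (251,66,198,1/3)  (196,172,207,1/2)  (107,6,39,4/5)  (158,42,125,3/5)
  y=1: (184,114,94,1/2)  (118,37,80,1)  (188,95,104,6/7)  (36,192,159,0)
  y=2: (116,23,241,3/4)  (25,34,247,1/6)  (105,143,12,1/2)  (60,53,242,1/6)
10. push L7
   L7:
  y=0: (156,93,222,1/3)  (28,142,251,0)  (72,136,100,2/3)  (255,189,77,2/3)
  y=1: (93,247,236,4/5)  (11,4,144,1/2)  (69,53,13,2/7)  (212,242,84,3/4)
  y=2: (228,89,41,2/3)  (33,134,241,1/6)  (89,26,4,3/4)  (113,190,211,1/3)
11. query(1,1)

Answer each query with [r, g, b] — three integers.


query (0,1) [L1,L2,L3,L4,L5] — begin 0,0,0
after L1 α=2/3: [28, 114, 42]
after L2 α=1/3: [241/3, 99, 229/3]
after L3 α=2/3: [247/9, 121, 487/9]
after L4 α=1/4: [413/6, 531/4, 991/12]
after L5 α=1/2: [1433/12, 1187/8, 1003/24]
rounded: [119, 148, 42]

query (1,1) [L1,L2,L3,L4] — begin 0,0,0
+L1 (α=1/2) → [40, 167/2, 137/2]
+L2 (α=1) → [8, 42, 218]
+L3 (α=1/2) → [177/2, 143/2, 461/2]
+L4 (α=1/2) → [203/4, 477/4, 775/4]
→ [51, 119, 194]

at x=1,y=1 over L1,L2,L3,L4,L6,L7:
+L1 (α=1/2) → [40, 167/2, 137/2]
+L2 (α=1) → [8, 42, 218]
+L3 (α=1/2) → [177/2, 143/2, 461/2]
+L4 (α=1/2) → [203/4, 477/4, 775/4]
+L6 (α=1) → [118, 37, 80]
+L7 (α=1/2) → [129/2, 41/2, 112]
rounded: [64, 20, 112]
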